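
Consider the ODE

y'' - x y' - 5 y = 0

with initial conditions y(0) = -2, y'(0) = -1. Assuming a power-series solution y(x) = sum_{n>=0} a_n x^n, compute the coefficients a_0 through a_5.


Ansatz: y(x) = sum_{n>=0} a_n x^n, so y'(x) = sum_{n>=1} n a_n x^(n-1) and y''(x) = sum_{n>=2} n(n-1) a_n x^(n-2).
Substitute into P(x) y'' + Q(x) y' + R(x) y = 0 with P(x) = 1, Q(x) = -x, R(x) = -5, and match powers of x.
Initial conditions: a_0 = -2, a_1 = -1.
Setting the coefficient of each power of x to zero and solving order by order (substituting the coefficients already found):
  x^0: 2 a_2 - 5 a_0 = 0  ->  2 a_2 = 5 a_0 = -10  ->  a_2 = -5
  x^1: 6 a_3 - 6 a_1 = 0  ->  6 a_3 = 6 a_1 = -6  ->  a_3 = -1
  x^2: 12 a_4 - 7 a_2 = 0  ->  12 a_4 = 7 a_2 = -35  ->  a_4 = -35/12
  x^3: 20 a_5 - 8 a_3 = 0  ->  20 a_5 = 8 a_3 = -8  ->  a_5 = -2/5
Truncated series: y(x) = -2 - x - 5 x^2 - x^3 - (35/12) x^4 - (2/5) x^5 + O(x^6).

a_0 = -2; a_1 = -1; a_2 = -5; a_3 = -1; a_4 = -35/12; a_5 = -2/5


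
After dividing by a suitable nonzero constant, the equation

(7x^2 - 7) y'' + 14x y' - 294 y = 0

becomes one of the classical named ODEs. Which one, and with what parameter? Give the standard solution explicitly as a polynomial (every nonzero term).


All three coefficients share the factor -7; dividing through by -7 gives  (1 - x^2) y'' - 2x y' + 42 y = 0.
This matches the Legendre equation (1 - x^2) y'' - 2x y' + n(n+1) y = 0 (note the -2x y' term) with n(n+1) = 42, so n = 6; the polynomial solution is P_6(x).
With y = sum_k a_k x^k, matching x^k gives (k+2)(k+1) a_{k+2} = [k(k+1) - n(n+1)] a_k = (k - 6)(k + 7) a_k. The right side vanishes at k = 6, so the series with the parity of 6 terminates at degree 6.
Standard normalization (P_n(1) = 1): leading coefficient (2n)!/(2^n (n!)^2) = 479001600/(64*518400) = 231/16, so a_6 = 231/16. Work downward with a_k = (k+1)(k+2) a_{k+2} / ((k - 6)(k + 7)):
  a_4 = (5)(6)(231/16) / ((4 - 6)(4 + 7)) = (3465/8)/(-22) = -315/16
  a_2 = (3)(4)(-315/16) / ((2 - 6)(2 + 7)) = (-945/4)/(-36) = 105/16
  a_0 = (1)(2)(105/16) / ((0 - 6)(0 + 7)) = (105/8)/(-42) = -5/16
Hence P_6(x) = 231 x^6/16 - 315 x^4/16 + 105 x^2/16 - 5/16.

P_6(x); series = 231 x^6/16 - 315 x^4/16 + 105 x^2/16 - 5/16


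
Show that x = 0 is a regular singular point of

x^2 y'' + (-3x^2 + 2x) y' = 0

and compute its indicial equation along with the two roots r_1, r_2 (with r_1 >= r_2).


Divide by x^2 to reach normal form y'' + P_1(x) y' + P_2(x) y = 0 with P_1(x) = -3 + 2/x and P_2(x) = 0.
x = 0 is a singular point because the y'-coefficient -3 + 2/x has a pole at x = 0.
It is a regular singular point because x P_1(x) = p(x) = 2 - 3x and x^2 P_2(x) = q(x) = 0 are polynomials, hence analytic at x = 0.
p(0) = 2,  q(0) = 0.
Indicial equation: r(r-1) + p(0) r + q(0) = 0, i.e. r^2 + (p(0) - 1) r + q(0) = 0, i.e. r^2 + 1 r = 0.
Discriminant: (1)^2 - 4(0) = 1, so r = (-1 ± 1)/2.
Solving: r_1 = 0, r_2 = -1.

indicial: r^2 + 1 r = 0; roots r_1 = 0, r_2 = -1


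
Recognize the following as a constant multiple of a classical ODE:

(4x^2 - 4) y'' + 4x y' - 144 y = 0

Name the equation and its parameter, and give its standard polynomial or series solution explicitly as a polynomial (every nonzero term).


All three coefficients share the factor -4; dividing through by -4 gives  (1 - x^2) y'' - x y' + 36 y = 0.
This matches the Chebyshev equation (1 - x^2) y'' - x y' + n^2 y = 0 (note the -x y' term, not -2x y') with n^2 = 36, so n = 6; the polynomial solution is T_6(x).
With y = sum_k a_k x^k, matching x^k gives (k+2)(k+1) a_{k+2} = (k^2 - n^2) a_k = (k - 6)(k + 6) a_k. The right side vanishes at k = 6, so the series with the parity of 6 terminates at degree 6.
Standard normalization: leading coefficient of T_n is 2^(n-1), so a_6 = 2^5 = 32. Work downward with a_k = (k+1)(k+2) a_{k+2} / ((k - 6)(k + 6)):
  a_4 = (5)(6)(32) / ((4 - 6)(4 + 6)) = 960/(-20) = -48
  a_2 = (3)(4)(-48) / ((2 - 6)(2 + 6)) = -576/(-32) = 18
  a_0 = (1)(2)(18) / ((0 - 6)(0 + 6)) = 36/(-36) = -1
Hence T_6(x) = 32 x^6 - 48 x^4 + 18 x^2 - 1.

T_6(x); series = 32 x^6 - 48 x^4 + 18 x^2 - 1


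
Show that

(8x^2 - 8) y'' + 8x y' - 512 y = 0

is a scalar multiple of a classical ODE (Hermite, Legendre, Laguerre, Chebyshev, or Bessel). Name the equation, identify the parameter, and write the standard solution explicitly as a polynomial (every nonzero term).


All three coefficients share the factor -8; dividing through by -8 gives  (1 - x^2) y'' - x y' + 64 y = 0.
This matches the Chebyshev equation (1 - x^2) y'' - x y' + n^2 y = 0 (note the -x y' term, not -2x y') with n^2 = 64, so n = 8; the polynomial solution is T_8(x).
With y = sum_k a_k x^k, matching x^k gives (k+2)(k+1) a_{k+2} = (k^2 - n^2) a_k = (k - 8)(k + 8) a_k. The right side vanishes at k = 8, so the series with the parity of 8 terminates at degree 8.
Standard normalization: leading coefficient of T_n is 2^(n-1), so a_8 = 2^7 = 128. Work downward with a_k = (k+1)(k+2) a_{k+2} / ((k - 8)(k + 8)):
  a_6 = (7)(8)(128) / ((6 - 8)(6 + 8)) = 7168/(-28) = -256
  a_4 = (5)(6)(-256) / ((4 - 8)(4 + 8)) = -7680/(-48) = 160
  a_2 = (3)(4)(160) / ((2 - 8)(2 + 8)) = 1920/(-60) = -32
  a_0 = (1)(2)(-32) / ((0 - 8)(0 + 8)) = -64/(-64) = 1
Hence T_8(x) = 128 x^8 - 256 x^6 + 160 x^4 - 32 x^2 + 1.

T_8(x); series = 128 x^8 - 256 x^6 + 160 x^4 - 32 x^2 + 1


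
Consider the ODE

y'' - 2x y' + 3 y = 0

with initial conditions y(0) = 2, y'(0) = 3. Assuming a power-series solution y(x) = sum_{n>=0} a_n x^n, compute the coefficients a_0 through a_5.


Ansatz: y(x) = sum_{n>=0} a_n x^n, so y'(x) = sum_{n>=1} n a_n x^(n-1) and y''(x) = sum_{n>=2} n(n-1) a_n x^(n-2).
Substitute into P(x) y'' + Q(x) y' + R(x) y = 0 with P(x) = 1, Q(x) = -2x, R(x) = 3, and match powers of x.
Initial conditions: a_0 = 2, a_1 = 3.
Setting the coefficient of each power of x to zero and solving order by order (substituting the coefficients already found):
  x^0: 2 a_2 + 3 a_0 = 0  ->  2 a_2 = -3 a_0 = -6  ->  a_2 = -3
  x^1: 6 a_3 + a_1 = 0  ->  6 a_3 = -a_1 = -3  ->  a_3 = -1/2
  x^2: 12 a_4 - a_2 = 0  ->  12 a_4 = a_2 = -3  ->  a_4 = -1/4
  x^3: 20 a_5 - 3 a_3 = 0  ->  20 a_5 = 3 a_3 = -3/2  ->  a_5 = -3/40
Truncated series: y(x) = 2 + 3 x - 3 x^2 - (1/2) x^3 - (1/4) x^4 - (3/40) x^5 + O(x^6).

a_0 = 2; a_1 = 3; a_2 = -3; a_3 = -1/2; a_4 = -1/4; a_5 = -3/40


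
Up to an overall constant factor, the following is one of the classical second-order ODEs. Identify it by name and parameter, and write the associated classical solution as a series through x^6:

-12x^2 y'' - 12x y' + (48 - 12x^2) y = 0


All three coefficients share the factor -12; dividing through by -12 gives  x^2 y'' + x y' + (x^2 - 4) y = 0.
This matches the Bessel equation x^2 y'' + x y' + (x^2 - nu^2) y = 0 with nu^2 = 4, so nu = 2; the solution bounded at x = 0 is J_2(x).
Frobenius at x = 0: indicial roots ±nu; for r = nu the recurrence k(k + 2nu) c_k = -c_{k-2} gives the standard series J_nu(x) = sum_{k>=0} (-1)^k / (k! (k+nu)!) (x/2)^(2k+nu). Evaluate the first 3 terms:
  k = 0: (-1)^0 / (0! * 2! * 2^2) x^2 = 1/(1*2*4) x^2 = (1/8) x^2
  k = 1: (-1)^1 / (1! * 3! * 2^4) x^4 = -1/(1*6*16) x^4 = (-1/96) x^4
  k = 2: (-1)^2 / (2! * 4! * 2^6) x^6 = 1/(2*24*64) x^6 = (1/3072) x^6
Hence J_2(x) = x^6/3072 - x^4/96 + x^2/8 + ....

J_2(x); series = x^6/3072 - x^4/96 + x^2/8


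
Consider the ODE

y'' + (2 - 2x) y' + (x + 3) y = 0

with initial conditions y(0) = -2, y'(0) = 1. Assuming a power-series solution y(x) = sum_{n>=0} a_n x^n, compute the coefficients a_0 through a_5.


Ansatz: y(x) = sum_{n>=0} a_n x^n, so y'(x) = sum_{n>=1} n a_n x^(n-1) and y''(x) = sum_{n>=2} n(n-1) a_n x^(n-2).
Substitute into P(x) y'' + Q(x) y' + R(x) y = 0 with P(x) = 1, Q(x) = 2 - 2x, R(x) = x + 3, and match powers of x.
Initial conditions: a_0 = -2, a_1 = 1.
Setting the coefficient of each power of x to zero and solving order by order (substituting the coefficients already found):
  x^0: 2 a_2 + 2 a_1 + 3 a_0 = 0  ->  2 a_2 = -2 a_1 - 3 a_0 = 4  ->  a_2 = 2
  x^1: 6 a_3 + 4 a_2 + a_1 + a_0 = 0  ->  6 a_3 = -4 a_2 - a_1 - a_0 = -7  ->  a_3 = -7/6
  x^2: 12 a_4 + 6 a_3 - a_2 + a_1 = 0  ->  12 a_4 = -6 a_3 + a_2 - a_1 = 8  ->  a_4 = 2/3
  x^3: 20 a_5 + 8 a_4 - 3 a_3 + a_2 = 0  ->  20 a_5 = -8 a_4 + 3 a_3 - a_2 = -65/6  ->  a_5 = -13/24
Truncated series: y(x) = -2 + x + 2 x^2 - (7/6) x^3 + (2/3) x^4 - (13/24) x^5 + O(x^6).

a_0 = -2; a_1 = 1; a_2 = 2; a_3 = -7/6; a_4 = 2/3; a_5 = -13/24


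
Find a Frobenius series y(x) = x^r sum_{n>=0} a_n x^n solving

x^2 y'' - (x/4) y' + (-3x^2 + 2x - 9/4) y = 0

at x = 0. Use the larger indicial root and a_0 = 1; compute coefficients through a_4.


Write in Frobenius form y'' + (p(x)/x) y' + (q(x)/x^2) y = 0:
  p(x) = -1/4,  q(x) = -3x^2 + 2x - 9/4.
Indicial equation: r(r-1) + (-1/4) r + (-9/4) = 0 -> roots r_1 = 9/4, r_2 = -1.
Take r = r_1 = 9/4. Let y(x) = x^r sum_{n>=0} a_n x^n with a_0 = 1.
Substitute y = x^r sum a_n x^n and match x^{r+n}. The recurrence is
  D(n) a_n + 2 a_{n-1} - 3 a_{n-2} = 0,  where D(n) = (r+n)(r+n-1) + (-1/4)(r+n) + (-9/4).
  a_n = [-2 a_{n-1} + 3 a_{n-2}] / D(n).
Since the indicial polynomial factors as (r - r_1)(r - r_2), D(n) = (r_1 + n - r_1)(r_1 + n - r_2) = n(n + 13/4).
Evaluating step by step (a_0 = 1):
  n = 1: D(1) = 1(1 + 13/4) = 17/4; numerator = -2(1) = -2; a_1 = (-2)/(17/4) = -8/17
  n = 2: D(2) = 2(2 + 13/4) = 21/2; numerator = -2(-8/17) + 3(1) = 67/17; a_2 = (67/17)/(21/2) = 134/357
  n = 3: D(3) = 3(3 + 13/4) = 75/4; numerator = -2(134/357) + 3(-8/17) = -772/357; a_3 = (-772/357)/(75/4) = -3088/26775
  n = 4: D(4) = 4(4 + 13/4) = 29; numerator = -2(-3088/26775) + 3(134/357) = 36326/26775; a_4 = (36326/26775)/(29) = 36326/776475

r = 9/4; a_0 = 1; a_1 = -8/17; a_2 = 134/357; a_3 = -3088/26775; a_4 = 36326/776475


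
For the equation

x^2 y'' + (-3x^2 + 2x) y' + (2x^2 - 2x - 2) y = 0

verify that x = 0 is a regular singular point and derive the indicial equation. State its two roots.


Divide by x^2 to reach normal form y'' + P_1(x) y' + P_2(x) y = 0 with P_1(x) = -3 + 2/x and P_2(x) = 2 - 2/x - 2/x^2.
x = 0 is a singular point because the y'-coefficient -3 + 2/x has a pole at x = 0 and the y-coefficient 2 - 2/x - 2/x^2 has a pole at x = 0.
It is a regular singular point because x P_1(x) = p(x) = 2 - 3x and x^2 P_2(x) = q(x) = 2x^2 - 2x - 2 are polynomials, hence analytic at x = 0.
p(0) = 2,  q(0) = -2.
Indicial equation: r(r-1) + p(0) r + q(0) = 0, i.e. r^2 + (p(0) - 1) r + q(0) = 0, i.e. r^2 + 1 r - 2 = 0.
Discriminant: (1)^2 - 4(-2) = 9, so r = (-1 ± 3)/2.
Solving: r_1 = 1, r_2 = -2.

indicial: r^2 + 1 r - 2 = 0; roots r_1 = 1, r_2 = -2


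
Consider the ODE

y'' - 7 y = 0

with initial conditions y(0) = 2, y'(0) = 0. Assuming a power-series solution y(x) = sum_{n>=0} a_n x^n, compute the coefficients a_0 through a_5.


Ansatz: y(x) = sum_{n>=0} a_n x^n, so y'(x) = sum_{n>=1} n a_n x^(n-1) and y''(x) = sum_{n>=2} n(n-1) a_n x^(n-2).
Substitute into P(x) y'' + Q(x) y' + R(x) y = 0 with P(x) = 1, Q(x) = 0, R(x) = -7, and match powers of x.
Initial conditions: a_0 = 2, a_1 = 0.
Setting the coefficient of each power of x to zero and solving order by order (substituting the coefficients already found):
  x^0: 2 a_2 - 7 a_0 = 0  ->  2 a_2 = 7 a_0 = 14  ->  a_2 = 7
  x^1: 6 a_3 - 7 a_1 = 0  ->  6 a_3 = 7 a_1 = 0  ->  a_3 = 0
  x^2: 12 a_4 - 7 a_2 = 0  ->  12 a_4 = 7 a_2 = 49  ->  a_4 = 49/12
  x^3: 20 a_5 - 7 a_3 = 0  ->  20 a_5 = 7 a_3 = 0  ->  a_5 = 0
Truncated series: y(x) = 2 + 7 x^2 + (49/12) x^4 + O(x^6).

a_0 = 2; a_1 = 0; a_2 = 7; a_3 = 0; a_4 = 49/12; a_5 = 0


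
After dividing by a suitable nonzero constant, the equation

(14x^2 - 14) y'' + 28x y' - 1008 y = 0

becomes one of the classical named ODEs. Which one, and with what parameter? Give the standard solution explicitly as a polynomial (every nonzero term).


All three coefficients share the factor -14; dividing through by -14 gives  (1 - x^2) y'' - 2x y' + 72 y = 0.
This matches the Legendre equation (1 - x^2) y'' - 2x y' + n(n+1) y = 0 (note the -2x y' term) with n(n+1) = 72, so n = 8; the polynomial solution is P_8(x).
With y = sum_k a_k x^k, matching x^k gives (k+2)(k+1) a_{k+2} = [k(k+1) - n(n+1)] a_k = (k - 8)(k + 9) a_k. The right side vanishes at k = 8, so the series with the parity of 8 terminates at degree 8.
Standard normalization (P_n(1) = 1): leading coefficient (2n)!/(2^n (n!)^2) = 20922789888000/(256*1625702400) = 6435/128, so a_8 = 6435/128. Work downward with a_k = (k+1)(k+2) a_{k+2} / ((k - 8)(k + 9)):
  a_6 = (7)(8)(6435/128) / ((6 - 8)(6 + 9)) = (45045/16)/(-30) = -3003/32
  a_4 = (5)(6)(-3003/32) / ((4 - 8)(4 + 9)) = (-45045/16)/(-52) = 3465/64
  a_2 = (3)(4)(3465/64) / ((2 - 8)(2 + 9)) = (10395/16)/(-66) = -315/32
  a_0 = (1)(2)(-315/32) / ((0 - 8)(0 + 9)) = (-315/16)/(-72) = 35/128
Hence P_8(x) = 6435 x^8/128 - 3003 x^6/32 + 3465 x^4/64 - 315 x^2/32 + 35/128.

P_8(x); series = 6435 x^8/128 - 3003 x^6/32 + 3465 x^4/64 - 315 x^2/32 + 35/128


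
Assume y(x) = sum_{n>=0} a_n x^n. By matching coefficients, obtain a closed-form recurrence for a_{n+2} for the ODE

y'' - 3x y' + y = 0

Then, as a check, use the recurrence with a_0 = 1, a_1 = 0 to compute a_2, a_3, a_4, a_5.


Substitute y = sum_n a_n x^n.
y''(x) has coefficient (n+2)(n+1) a_{n+2} at x^n;
-3 x y'(x) has coefficient -3 n a_n at x^n (shift);
y(x) has coefficient 1 a_n at x^n.
Matching x^n: (n+2)(n+1) a_{n+2} + (-3n + 1) a_n = 0.
Thus a_{n+2} = (3n - 1) / ((n+1)(n+2)) * a_n.

Check with a_0 = 1, a_1 = 0 (apply the recurrence for n = 0, 1, 2, 3): a_0 = 1, a_1 = 0, a_2 = -1/2, a_3 = 0, a_4 = -5/24, a_5 = 0.

a_(n+2) = (3n - 1) / ((n+1)(n+2)) * a_n; check: a_0 = 1, a_1 = 0, a_2 = -1/2, a_3 = 0, a_4 = -5/24, a_5 = 0


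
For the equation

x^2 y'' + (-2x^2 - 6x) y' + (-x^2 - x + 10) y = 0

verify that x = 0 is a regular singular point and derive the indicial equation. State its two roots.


Divide by x^2 to reach normal form y'' + P_1(x) y' + P_2(x) y = 0 with P_1(x) = -2 - 6/x and P_2(x) = -1 - 1/x + 10/x^2.
x = 0 is a singular point because the y'-coefficient -2 - 6/x has a pole at x = 0 and the y-coefficient -1 - 1/x + 10/x^2 has a pole at x = 0.
It is a regular singular point because x P_1(x) = p(x) = -2x - 6 and x^2 P_2(x) = q(x) = -x^2 - x + 10 are polynomials, hence analytic at x = 0.
p(0) = -6,  q(0) = 10.
Indicial equation: r(r-1) + p(0) r + q(0) = 0, i.e. r^2 + (p(0) - 1) r + q(0) = 0, i.e. r^2 - 7 r + 10 = 0.
Discriminant: (-7)^2 - 4(10) = 9, so r = (7 ± 3)/2.
Solving: r_1 = 5, r_2 = 2.

indicial: r^2 - 7 r + 10 = 0; roots r_1 = 5, r_2 = 2


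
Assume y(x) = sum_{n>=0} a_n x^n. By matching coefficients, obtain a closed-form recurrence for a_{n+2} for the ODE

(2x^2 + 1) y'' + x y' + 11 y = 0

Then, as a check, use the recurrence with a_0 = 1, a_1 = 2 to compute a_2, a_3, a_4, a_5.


Substitute y = sum_n a_n x^n.
(1 + 2 x^2) y'' contributes (n+2)(n+1) a_{n+2} + 2 n(n-1) a_n at x^n.
x y'(x) contributes n a_n at x^n.
11 y(x) contributes 11 a_n at x^n.
Matching x^n: (n+2)(n+1) a_{n+2} + (2 n(n-1) + n + 11) a_n = 0.
Thus a_{n+2} = (-2 n(n-1) - n - 11) / ((n+1)(n+2)) * a_n.

Check with a_0 = 1, a_1 = 2 (apply the recurrence for n = 0, 1, 2, 3): a_0 = 1, a_1 = 2, a_2 = -11/2, a_3 = -4, a_4 = 187/24, a_5 = 26/5.

a_(n+2) = (-2 n(n-1) - n - 11) / ((n+1)(n+2)) * a_n; check: a_0 = 1, a_1 = 2, a_2 = -11/2, a_3 = -4, a_4 = 187/24, a_5 = 26/5


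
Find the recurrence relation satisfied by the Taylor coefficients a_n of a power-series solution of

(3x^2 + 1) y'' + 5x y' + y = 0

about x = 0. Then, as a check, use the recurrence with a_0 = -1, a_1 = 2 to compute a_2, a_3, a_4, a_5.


Substitute y = sum_n a_n x^n.
(1 + 3 x^2) y'' contributes (n+2)(n+1) a_{n+2} + 3 n(n-1) a_n at x^n.
5 x y'(x) contributes 5 n a_n at x^n.
y(x) contributes 1 a_n at x^n.
Matching x^n: (n+2)(n+1) a_{n+2} + (3 n(n-1) + 5 n + 1) a_n = 0.
Thus a_{n+2} = (-3 n(n-1) - 5 n - 1) / ((n+1)(n+2)) * a_n.

Check with a_0 = -1, a_1 = 2 (apply the recurrence for n = 0, 1, 2, 3): a_0 = -1, a_1 = 2, a_2 = 1/2, a_3 = -2, a_4 = -17/24, a_5 = 17/5.

a_(n+2) = (-3 n(n-1) - 5 n - 1) / ((n+1)(n+2)) * a_n; check: a_0 = -1, a_1 = 2, a_2 = 1/2, a_3 = -2, a_4 = -17/24, a_5 = 17/5


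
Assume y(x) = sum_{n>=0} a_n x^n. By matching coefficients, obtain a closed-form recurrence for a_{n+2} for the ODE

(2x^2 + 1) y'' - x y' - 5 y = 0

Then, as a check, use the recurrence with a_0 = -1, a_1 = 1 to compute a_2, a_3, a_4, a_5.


Substitute y = sum_n a_n x^n.
(1 + 2 x^2) y'' contributes (n+2)(n+1) a_{n+2} + 2 n(n-1) a_n at x^n.
-x y'(x) contributes -n a_n at x^n.
-5 y(x) contributes -5 a_n at x^n.
Matching x^n: (n+2)(n+1) a_{n+2} + (2 n(n-1) - n - 5) a_n = 0.
Thus a_{n+2} = (-2 n(n-1) + n + 5) / ((n+1)(n+2)) * a_n.

Check with a_0 = -1, a_1 = 1 (apply the recurrence for n = 0, 1, 2, 3): a_0 = -1, a_1 = 1, a_2 = -5/2, a_3 = 1, a_4 = -5/8, a_5 = -1/5.

a_(n+2) = (-2 n(n-1) + n + 5) / ((n+1)(n+2)) * a_n; check: a_0 = -1, a_1 = 1, a_2 = -5/2, a_3 = 1, a_4 = -5/8, a_5 = -1/5


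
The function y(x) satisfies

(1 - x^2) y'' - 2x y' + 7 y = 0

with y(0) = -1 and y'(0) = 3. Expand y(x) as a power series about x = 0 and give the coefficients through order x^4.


Ansatz: y(x) = sum_{n>=0} a_n x^n, so y'(x) = sum_{n>=1} n a_n x^(n-1) and y''(x) = sum_{n>=2} n(n-1) a_n x^(n-2).
Substitute into P(x) y'' + Q(x) y' + R(x) y = 0 with P(x) = 1 - x^2, Q(x) = -2x, R(x) = 7, and match powers of x.
Initial conditions: a_0 = -1, a_1 = 3.
Setting the coefficient of each power of x to zero and solving order by order (substituting the coefficients already found):
  x^0: 2 a_2 + 7 a_0 = 0  ->  2 a_2 = -7 a_0 = 7  ->  a_2 = 7/2
  x^1: 6 a_3 + 5 a_1 = 0  ->  6 a_3 = -5 a_1 = -15  ->  a_3 = -5/2
  x^2: 12 a_4 + a_2 = 0  ->  12 a_4 = -a_2 = -7/2  ->  a_4 = -7/24
Truncated series: y(x) = -1 + 3 x + (7/2) x^2 - (5/2) x^3 - (7/24) x^4 + O(x^5).

a_0 = -1; a_1 = 3; a_2 = 7/2; a_3 = -5/2; a_4 = -7/24


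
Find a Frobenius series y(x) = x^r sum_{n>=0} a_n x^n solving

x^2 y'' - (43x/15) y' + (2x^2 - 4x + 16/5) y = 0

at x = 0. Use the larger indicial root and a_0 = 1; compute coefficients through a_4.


Write in Frobenius form y'' + (p(x)/x) y' + (q(x)/x^2) y = 0:
  p(x) = -43/15,  q(x) = 2x^2 - 4x + 16/5.
Indicial equation: r(r-1) + (-43/15) r + (16/5) = 0 -> roots r_1 = 8/3, r_2 = 6/5.
Take r = r_1 = 8/3. Let y(x) = x^r sum_{n>=0} a_n x^n with a_0 = 1.
Substitute y = x^r sum a_n x^n and match x^{r+n}. The recurrence is
  D(n) a_n - 4 a_{n-1} + 2 a_{n-2} = 0,  where D(n) = (r+n)(r+n-1) + (-43/15)(r+n) + (16/5).
  a_n = [4 a_{n-1} - 2 a_{n-2}] / D(n).
Since the indicial polynomial factors as (r - r_1)(r - r_2), D(n) = (r_1 + n - r_1)(r_1 + n - r_2) = n(n + 22/15).
Evaluating step by step (a_0 = 1):
  n = 1: D(1) = 1(1 + 22/15) = 37/15; numerator = 4(1) = 4; a_1 = (4)/(37/15) = 60/37
  n = 2: D(2) = 2(2 + 22/15) = 104/15; numerator = 4(60/37) - 2(1) = 166/37; a_2 = (166/37)/(104/15) = 1245/1924
  n = 3: D(3) = 3(3 + 22/15) = 67/5; numerator = 4(1245/1924) - 2(60/37) = -315/481; a_3 = (-315/481)/(67/5) = -1575/32227
  n = 4: D(4) = 4(4 + 22/15) = 328/15; numerator = 4(-1575/32227) - 2(1245/1924) = -2595/1742; a_4 = (-2595/1742)/(328/15) = -38925/571376

r = 8/3; a_0 = 1; a_1 = 60/37; a_2 = 1245/1924; a_3 = -1575/32227; a_4 = -38925/571376


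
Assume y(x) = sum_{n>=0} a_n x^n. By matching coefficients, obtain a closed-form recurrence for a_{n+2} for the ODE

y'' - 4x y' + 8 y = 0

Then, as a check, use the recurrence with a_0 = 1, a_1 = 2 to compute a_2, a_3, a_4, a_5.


Substitute y = sum_n a_n x^n.
y''(x) has coefficient (n+2)(n+1) a_{n+2} at x^n;
-4 x y'(x) has coefficient -4 n a_n at x^n (shift);
8 y(x) has coefficient 8 a_n at x^n.
Matching x^n: (n+2)(n+1) a_{n+2} + (-4n + 8) a_n = 0.
Thus a_{n+2} = (4n - 8) / ((n+1)(n+2)) * a_n.

Check with a_0 = 1, a_1 = 2 (apply the recurrence for n = 0, 1, 2, 3): a_0 = 1, a_1 = 2, a_2 = -4, a_3 = -4/3, a_4 = 0, a_5 = -4/15.

a_(n+2) = (4n - 8) / ((n+1)(n+2)) * a_n; check: a_0 = 1, a_1 = 2, a_2 = -4, a_3 = -4/3, a_4 = 0, a_5 = -4/15


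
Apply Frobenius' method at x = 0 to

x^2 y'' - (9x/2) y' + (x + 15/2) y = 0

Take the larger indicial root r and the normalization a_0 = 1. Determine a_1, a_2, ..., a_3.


Write in Frobenius form y'' + (p(x)/x) y' + (q(x)/x^2) y = 0:
  p(x) = -9/2,  q(x) = x + 15/2.
Indicial equation: r(r-1) + (-9/2) r + (15/2) = 0 -> roots r_1 = 3, r_2 = 5/2.
Take r = r_1 = 3. Let y(x) = x^r sum_{n>=0} a_n x^n with a_0 = 1.
Substitute y = x^r sum a_n x^n and match x^{r+n}. The recurrence is
  D(n) a_n + 1 a_{n-1} = 0,  where D(n) = (r+n)(r+n-1) + (-9/2)(r+n) + (15/2).
  a_n = -1 / D(n) * a_{n-1}.
Since the indicial polynomial factors as (r - r_1)(r - r_2), D(n) = (r_1 + n - r_1)(r_1 + n - r_2) = n(n + 1/2).
Evaluating step by step (a_0 = 1):
  n = 1: D(1) = 1(1 + 1/2) = 3/2; numerator = -1(1) = -1; a_1 = (-1)/(3/2) = -2/3
  n = 2: D(2) = 2(2 + 1/2) = 5; numerator = -1(-2/3) = 2/3; a_2 = (2/3)/(5) = 2/15
  n = 3: D(3) = 3(3 + 1/2) = 21/2; numerator = -1(2/15) = -2/15; a_3 = (-2/15)/(21/2) = -4/315

r = 3; a_0 = 1; a_1 = -2/3; a_2 = 2/15; a_3 = -4/315


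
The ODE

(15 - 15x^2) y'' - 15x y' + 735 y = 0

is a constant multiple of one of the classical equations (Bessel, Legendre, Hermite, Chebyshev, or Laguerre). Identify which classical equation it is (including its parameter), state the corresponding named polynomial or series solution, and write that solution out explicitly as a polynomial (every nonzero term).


All three coefficients share the factor 15; dividing through by 15 gives  (1 - x^2) y'' - x y' + 49 y = 0.
This matches the Chebyshev equation (1 - x^2) y'' - x y' + n^2 y = 0 (note the -x y' term, not -2x y') with n^2 = 49, so n = 7; the polynomial solution is T_7(x).
With y = sum_k a_k x^k, matching x^k gives (k+2)(k+1) a_{k+2} = (k^2 - n^2) a_k = (k - 7)(k + 7) a_k. The right side vanishes at k = 7, so the series with the parity of 7 terminates at degree 7.
Standard normalization: leading coefficient of T_n is 2^(n-1), so a_7 = 2^6 = 64. Work downward with a_k = (k+1)(k+2) a_{k+2} / ((k - 7)(k + 7)):
  a_5 = (6)(7)(64) / ((5 - 7)(5 + 7)) = 2688/(-24) = -112
  a_3 = (4)(5)(-112) / ((3 - 7)(3 + 7)) = -2240/(-40) = 56
  a_1 = (2)(3)(56) / ((1 - 7)(1 + 7)) = 336/(-48) = -7
Hence T_7(x) = 64 x^7 - 112 x^5 + 56 x^3 - 7 x.

T_7(x); series = 64 x^7 - 112 x^5 + 56 x^3 - 7 x


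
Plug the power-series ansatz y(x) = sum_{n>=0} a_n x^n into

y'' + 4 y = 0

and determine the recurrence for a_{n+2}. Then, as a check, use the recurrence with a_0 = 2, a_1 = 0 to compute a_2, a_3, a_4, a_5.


Substitute y = sum_n a_n x^n into y'' + (const) y = 0.
y''(x) = sum_{n>=0} (n+2)(n+1) a_{n+2} x^n.
The ODE becomes sum_n [(n+2)(n+1) a_{n+2} + 4 a_n] x^n = 0.
Setting each coefficient to zero gives the recurrence:
  (n+2)(n+1) a_{n+2} + 4 a_n = 0,
  a_{n+2} = -4 / ((n+1)(n+2)) a_n.

Check with a_0 = 2, a_1 = 0 (apply the recurrence for n = 0, 1, 2, 3): a_0 = 2, a_1 = 0, a_2 = -4, a_3 = 0, a_4 = 4/3, a_5 = 0.

a_{n+2} = -4/((n+1)(n+2)) * a_n; check: a_0 = 2, a_1 = 0, a_2 = -4, a_3 = 0, a_4 = 4/3, a_5 = 0


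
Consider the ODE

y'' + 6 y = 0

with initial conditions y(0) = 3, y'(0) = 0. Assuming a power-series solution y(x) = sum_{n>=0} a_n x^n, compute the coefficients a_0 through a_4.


Ansatz: y(x) = sum_{n>=0} a_n x^n, so y'(x) = sum_{n>=1} n a_n x^(n-1) and y''(x) = sum_{n>=2} n(n-1) a_n x^(n-2).
Substitute into P(x) y'' + Q(x) y' + R(x) y = 0 with P(x) = 1, Q(x) = 0, R(x) = 6, and match powers of x.
Initial conditions: a_0 = 3, a_1 = 0.
Setting the coefficient of each power of x to zero and solving order by order (substituting the coefficients already found):
  x^0: 2 a_2 + 6 a_0 = 0  ->  2 a_2 = -6 a_0 = -18  ->  a_2 = -9
  x^1: 6 a_3 + 6 a_1 = 0  ->  6 a_3 = -6 a_1 = 0  ->  a_3 = 0
  x^2: 12 a_4 + 6 a_2 = 0  ->  12 a_4 = -6 a_2 = 54  ->  a_4 = 9/2
Truncated series: y(x) = 3 - 9 x^2 + (9/2) x^4 + O(x^5).

a_0 = 3; a_1 = 0; a_2 = -9; a_3 = 0; a_4 = 9/2


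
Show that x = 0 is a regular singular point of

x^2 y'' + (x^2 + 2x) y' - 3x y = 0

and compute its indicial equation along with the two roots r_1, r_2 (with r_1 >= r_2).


Divide by x^2 to reach normal form y'' + P_1(x) y' + P_2(x) y = 0 with P_1(x) = 1 + 2/x and P_2(x) = -3/x.
x = 0 is a singular point because the y'-coefficient 1 + 2/x has a pole at x = 0 and the y-coefficient -3/x has a pole at x = 0.
It is a regular singular point because x P_1(x) = p(x) = x + 2 and x^2 P_2(x) = q(x) = -3x are polynomials, hence analytic at x = 0.
p(0) = 2,  q(0) = 0.
Indicial equation: r(r-1) + p(0) r + q(0) = 0, i.e. r^2 + (p(0) - 1) r + q(0) = 0, i.e. r^2 + 1 r = 0.
Discriminant: (1)^2 - 4(0) = 1, so r = (-1 ± 1)/2.
Solving: r_1 = 0, r_2 = -1.

indicial: r^2 + 1 r = 0; roots r_1 = 0, r_2 = -1


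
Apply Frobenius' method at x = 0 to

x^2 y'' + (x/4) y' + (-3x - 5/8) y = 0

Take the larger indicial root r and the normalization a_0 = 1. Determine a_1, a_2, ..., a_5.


Write in Frobenius form y'' + (p(x)/x) y' + (q(x)/x^2) y = 0:
  p(x) = 1/4,  q(x) = -3x - 5/8.
Indicial equation: r(r-1) + (1/4) r + (-5/8) = 0 -> roots r_1 = 5/4, r_2 = -1/2.
Take r = r_1 = 5/4. Let y(x) = x^r sum_{n>=0} a_n x^n with a_0 = 1.
Substitute y = x^r sum a_n x^n and match x^{r+n}. The recurrence is
  D(n) a_n - 3 a_{n-1} = 0,  where D(n) = (r+n)(r+n-1) + (1/4)(r+n) + (-5/8).
  a_n = 3 / D(n) * a_{n-1}.
Since the indicial polynomial factors as (r - r_1)(r - r_2), D(n) = (r_1 + n - r_1)(r_1 + n - r_2) = n(n + 7/4).
Evaluating step by step (a_0 = 1):
  n = 1: D(1) = 1(1 + 7/4) = 11/4; numerator = 3(1) = 3; a_1 = (3)/(11/4) = 12/11
  n = 2: D(2) = 2(2 + 7/4) = 15/2; numerator = 3(12/11) = 36/11; a_2 = (36/11)/(15/2) = 24/55
  n = 3: D(3) = 3(3 + 7/4) = 57/4; numerator = 3(24/55) = 72/55; a_3 = (72/55)/(57/4) = 96/1045
  n = 4: D(4) = 4(4 + 7/4) = 23; numerator = 3(96/1045) = 288/1045; a_4 = (288/1045)/(23) = 288/24035
  n = 5: D(5) = 5(5 + 7/4) = 135/4; numerator = 3(288/24035) = 864/24035; a_5 = (864/24035)/(135/4) = 128/120175

r = 5/4; a_0 = 1; a_1 = 12/11; a_2 = 24/55; a_3 = 96/1045; a_4 = 288/24035; a_5 = 128/120175


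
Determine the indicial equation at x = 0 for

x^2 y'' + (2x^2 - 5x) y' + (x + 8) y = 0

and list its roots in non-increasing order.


Divide by x^2 to reach normal form y'' + P_1(x) y' + P_2(x) y = 0 with P_1(x) = 2 - 5/x and P_2(x) = 1/x + 8/x^2.
x = 0 is a singular point because the y'-coefficient 2 - 5/x has a pole at x = 0 and the y-coefficient 1/x + 8/x^2 has a pole at x = 0.
It is a regular singular point because x P_1(x) = p(x) = 2x - 5 and x^2 P_2(x) = q(x) = x + 8 are polynomials, hence analytic at x = 0.
p(0) = -5,  q(0) = 8.
Indicial equation: r(r-1) + p(0) r + q(0) = 0, i.e. r^2 + (p(0) - 1) r + q(0) = 0, i.e. r^2 - 6 r + 8 = 0.
Discriminant: (-6)^2 - 4(8) = 4, so r = (6 ± 2)/2.
Solving: r_1 = 4, r_2 = 2.

indicial: r^2 - 6 r + 8 = 0; roots r_1 = 4, r_2 = 2


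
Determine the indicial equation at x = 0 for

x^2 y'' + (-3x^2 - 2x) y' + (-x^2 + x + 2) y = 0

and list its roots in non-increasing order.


Divide by x^2 to reach normal form y'' + P_1(x) y' + P_2(x) y = 0 with P_1(x) = -3 - 2/x and P_2(x) = -1 + 1/x + 2/x^2.
x = 0 is a singular point because the y'-coefficient -3 - 2/x has a pole at x = 0 and the y-coefficient -1 + 1/x + 2/x^2 has a pole at x = 0.
It is a regular singular point because x P_1(x) = p(x) = -3x - 2 and x^2 P_2(x) = q(x) = -x^2 + x + 2 are polynomials, hence analytic at x = 0.
p(0) = -2,  q(0) = 2.
Indicial equation: r(r-1) + p(0) r + q(0) = 0, i.e. r^2 + (p(0) - 1) r + q(0) = 0, i.e. r^2 - 3 r + 2 = 0.
Discriminant: (-3)^2 - 4(2) = 1, so r = (3 ± 1)/2.
Solving: r_1 = 2, r_2 = 1.

indicial: r^2 - 3 r + 2 = 0; roots r_1 = 2, r_2 = 1


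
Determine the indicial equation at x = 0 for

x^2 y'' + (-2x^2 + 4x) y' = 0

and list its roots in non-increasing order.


Divide by x^2 to reach normal form y'' + P_1(x) y' + P_2(x) y = 0 with P_1(x) = -2 + 4/x and P_2(x) = 0.
x = 0 is a singular point because the y'-coefficient -2 + 4/x has a pole at x = 0.
It is a regular singular point because x P_1(x) = p(x) = 4 - 2x and x^2 P_2(x) = q(x) = 0 are polynomials, hence analytic at x = 0.
p(0) = 4,  q(0) = 0.
Indicial equation: r(r-1) + p(0) r + q(0) = 0, i.e. r^2 + (p(0) - 1) r + q(0) = 0, i.e. r^2 + 3 r = 0.
Discriminant: (3)^2 - 4(0) = 9, so r = (-3 ± 3)/2.
Solving: r_1 = 0, r_2 = -3.

indicial: r^2 + 3 r = 0; roots r_1 = 0, r_2 = -3


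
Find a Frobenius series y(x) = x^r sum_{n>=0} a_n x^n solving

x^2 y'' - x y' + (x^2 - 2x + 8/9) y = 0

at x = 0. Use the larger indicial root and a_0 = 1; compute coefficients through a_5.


Write in Frobenius form y'' + (p(x)/x) y' + (q(x)/x^2) y = 0:
  p(x) = -1,  q(x) = x^2 - 2x + 8/9.
Indicial equation: r(r-1) + (-1) r + (8/9) = 0 -> roots r_1 = 4/3, r_2 = 2/3.
Take r = r_1 = 4/3. Let y(x) = x^r sum_{n>=0} a_n x^n with a_0 = 1.
Substitute y = x^r sum a_n x^n and match x^{r+n}. The recurrence is
  D(n) a_n - 2 a_{n-1} + 1 a_{n-2} = 0,  where D(n) = (r+n)(r+n-1) + (-1)(r+n) + (8/9).
  a_n = [2 a_{n-1} - 1 a_{n-2}] / D(n).
Since the indicial polynomial factors as (r - r_1)(r - r_2), D(n) = (r_1 + n - r_1)(r_1 + n - r_2) = n(n + 2/3).
Evaluating step by step (a_0 = 1):
  n = 1: D(1) = 1(1 + 2/3) = 5/3; numerator = 2(1) = 2; a_1 = (2)/(5/3) = 6/5
  n = 2: D(2) = 2(2 + 2/3) = 16/3; numerator = 2(6/5) - 1(1) = 7/5; a_2 = (7/5)/(16/3) = 21/80
  n = 3: D(3) = 3(3 + 2/3) = 11; numerator = 2(21/80) - 1(6/5) = -27/40; a_3 = (-27/40)/(11) = -27/440
  n = 4: D(4) = 4(4 + 2/3) = 56/3; numerator = 2(-27/440) - 1(21/80) = -339/880; a_4 = (-339/880)/(56/3) = -1017/49280
  n = 5: D(5) = 5(5 + 2/3) = 85/3; numerator = 2(-1017/49280) - 1(-27/440) = 9/448; a_5 = (9/448)/(85/3) = 27/38080

r = 4/3; a_0 = 1; a_1 = 6/5; a_2 = 21/80; a_3 = -27/440; a_4 = -1017/49280; a_5 = 27/38080


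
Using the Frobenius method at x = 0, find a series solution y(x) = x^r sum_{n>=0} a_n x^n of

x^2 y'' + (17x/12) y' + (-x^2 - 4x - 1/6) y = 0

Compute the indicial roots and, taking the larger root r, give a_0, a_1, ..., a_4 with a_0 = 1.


Write in Frobenius form y'' + (p(x)/x) y' + (q(x)/x^2) y = 0:
  p(x) = 17/12,  q(x) = -x^2 - 4x - 1/6.
Indicial equation: r(r-1) + (17/12) r + (-1/6) = 0 -> roots r_1 = 1/4, r_2 = -2/3.
Take r = r_1 = 1/4. Let y(x) = x^r sum_{n>=0} a_n x^n with a_0 = 1.
Substitute y = x^r sum a_n x^n and match x^{r+n}. The recurrence is
  D(n) a_n - 4 a_{n-1} - 1 a_{n-2} = 0,  where D(n) = (r+n)(r+n-1) + (17/12)(r+n) + (-1/6).
  a_n = [4 a_{n-1} + 1 a_{n-2}] / D(n).
Since the indicial polynomial factors as (r - r_1)(r - r_2), D(n) = (r_1 + n - r_1)(r_1 + n - r_2) = n(n + 11/12).
Evaluating step by step (a_0 = 1):
  n = 1: D(1) = 1(1 + 11/12) = 23/12; numerator = 4(1) = 4; a_1 = (4)/(23/12) = 48/23
  n = 2: D(2) = 2(2 + 11/12) = 35/6; numerator = 4(48/23) + 1(1) = 215/23; a_2 = (215/23)/(35/6) = 258/161
  n = 3: D(3) = 3(3 + 11/12) = 47/4; numerator = 4(258/161) + 1(48/23) = 1368/161; a_3 = (1368/161)/(47/4) = 5472/7567
  n = 4: D(4) = 4(4 + 11/12) = 59/3; numerator = 4(5472/7567) + 1(258/161) = 34014/7567; a_4 = (34014/7567)/(59/3) = 102042/446453

r = 1/4; a_0 = 1; a_1 = 48/23; a_2 = 258/161; a_3 = 5472/7567; a_4 = 102042/446453


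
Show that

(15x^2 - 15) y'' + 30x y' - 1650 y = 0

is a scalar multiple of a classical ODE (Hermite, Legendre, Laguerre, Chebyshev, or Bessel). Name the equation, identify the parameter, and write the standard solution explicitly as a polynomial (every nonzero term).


All three coefficients share the factor -15; dividing through by -15 gives  (1 - x^2) y'' - 2x y' + 110 y = 0.
This matches the Legendre equation (1 - x^2) y'' - 2x y' + n(n+1) y = 0 (note the -2x y' term) with n(n+1) = 110, so n = 10; the polynomial solution is P_10(x).
With y = sum_k a_k x^k, matching x^k gives (k+2)(k+1) a_{k+2} = [k(k+1) - n(n+1)] a_k = (k - 10)(k + 11) a_k. The right side vanishes at k = 10, so the series with the parity of 10 terminates at degree 10.
Standard normalization (P_n(1) = 1): leading coefficient (2n)!/(2^n (n!)^2) = 2432902008176640000/(1024*13168189440000) = 46189/256, so a_10 = 46189/256. Work downward with a_k = (k+1)(k+2) a_{k+2} / ((k - 10)(k + 11)):
  a_8 = (9)(10)(46189/256) / ((8 - 10)(8 + 11)) = (2078505/128)/(-38) = -109395/256
  a_6 = (7)(8)(-109395/256) / ((6 - 10)(6 + 11)) = (-765765/32)/(-68) = 45045/128
  a_4 = (5)(6)(45045/128) / ((4 - 10)(4 + 11)) = (675675/64)/(-90) = -15015/128
  a_2 = (3)(4)(-15015/128) / ((2 - 10)(2 + 11)) = (-45045/32)/(-104) = 3465/256
  a_0 = (1)(2)(3465/256) / ((0 - 10)(0 + 11)) = (3465/128)/(-110) = -63/256
Hence P_10(x) = 46189 x^10/256 - 109395 x^8/256 + 45045 x^6/128 - 15015 x^4/128 + 3465 x^2/256 - 63/256.

P_10(x); series = 46189 x^10/256 - 109395 x^8/256 + 45045 x^6/128 - 15015 x^4/128 + 3465 x^2/256 - 63/256


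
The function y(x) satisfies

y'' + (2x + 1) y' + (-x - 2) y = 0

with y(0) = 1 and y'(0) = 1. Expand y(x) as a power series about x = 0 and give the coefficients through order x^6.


Ansatz: y(x) = sum_{n>=0} a_n x^n, so y'(x) = sum_{n>=1} n a_n x^(n-1) and y''(x) = sum_{n>=2} n(n-1) a_n x^(n-2).
Substitute into P(x) y'' + Q(x) y' + R(x) y = 0 with P(x) = 1, Q(x) = 2x + 1, R(x) = -x - 2, and match powers of x.
Initial conditions: a_0 = 1, a_1 = 1.
Setting the coefficient of each power of x to zero and solving order by order (substituting the coefficients already found):
  x^0: 2 a_2 + a_1 - 2 a_0 = 0  ->  2 a_2 = -a_1 + 2 a_0 = 1  ->  a_2 = 1/2
  x^1: 6 a_3 + 2 a_2 - a_0 = 0  ->  6 a_3 = -2 a_2 + a_0 = 0  ->  a_3 = 0
  x^2: 12 a_4 + 3 a_3 + 2 a_2 - a_1 = 0  ->  12 a_4 = -3 a_3 - 2 a_2 + a_1 = 0  ->  a_4 = 0
  x^3: 20 a_5 + 4 a_4 + 4 a_3 - a_2 = 0  ->  20 a_5 = -4 a_4 - 4 a_3 + a_2 = 1/2  ->  a_5 = 1/40
  x^4: 30 a_6 + 5 a_5 + 6 a_4 - a_3 = 0  ->  30 a_6 = -5 a_5 - 6 a_4 + a_3 = -1/8  ->  a_6 = -1/240
Truncated series: y(x) = 1 + x + (1/2) x^2 + (1/40) x^5 - (1/240) x^6 + O(x^7).

a_0 = 1; a_1 = 1; a_2 = 1/2; a_3 = 0; a_4 = 0; a_5 = 1/40; a_6 = -1/240


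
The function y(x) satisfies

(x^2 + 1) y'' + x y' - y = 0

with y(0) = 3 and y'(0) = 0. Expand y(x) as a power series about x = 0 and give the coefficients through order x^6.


Ansatz: y(x) = sum_{n>=0} a_n x^n, so y'(x) = sum_{n>=1} n a_n x^(n-1) and y''(x) = sum_{n>=2} n(n-1) a_n x^(n-2).
Substitute into P(x) y'' + Q(x) y' + R(x) y = 0 with P(x) = x^2 + 1, Q(x) = x, R(x) = -1, and match powers of x.
Initial conditions: a_0 = 3, a_1 = 0.
Setting the coefficient of each power of x to zero and solving order by order (substituting the coefficients already found):
  x^0: 2 a_2 - a_0 = 0  ->  2 a_2 = a_0 = 3  ->  a_2 = 3/2
  x^1: 6 a_3 = 0  ->  a_3 = 0
  x^2: 12 a_4 + 3 a_2 = 0  ->  12 a_4 = -3 a_2 = -9/2  ->  a_4 = -3/8
  x^3: 20 a_5 + 8 a_3 = 0  ->  20 a_5 = -8 a_3 = 0  ->  a_5 = 0
  x^4: 30 a_6 + 15 a_4 = 0  ->  30 a_6 = -15 a_4 = 45/8  ->  a_6 = 3/16
Truncated series: y(x) = 3 + (3/2) x^2 - (3/8) x^4 + (3/16) x^6 + O(x^7).

a_0 = 3; a_1 = 0; a_2 = 3/2; a_3 = 0; a_4 = -3/8; a_5 = 0; a_6 = 3/16


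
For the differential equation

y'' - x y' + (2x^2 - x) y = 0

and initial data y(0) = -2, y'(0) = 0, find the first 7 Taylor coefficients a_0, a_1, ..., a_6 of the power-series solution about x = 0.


Ansatz: y(x) = sum_{n>=0} a_n x^n, so y'(x) = sum_{n>=1} n a_n x^(n-1) and y''(x) = sum_{n>=2} n(n-1) a_n x^(n-2).
Substitute into P(x) y'' + Q(x) y' + R(x) y = 0 with P(x) = 1, Q(x) = -x, R(x) = 2x^2 - x, and match powers of x.
Initial conditions: a_0 = -2, a_1 = 0.
Setting the coefficient of each power of x to zero and solving order by order (substituting the coefficients already found):
  x^0: 2 a_2 = 0  ->  a_2 = 0
  x^1: 6 a_3 - a_1 - a_0 = 0  ->  6 a_3 = a_1 + a_0 = -2  ->  a_3 = -1/3
  x^2: 12 a_4 - 2 a_2 - a_1 + 2 a_0 = 0  ->  12 a_4 = 2 a_2 + a_1 - 2 a_0 = 4  ->  a_4 = 1/3
  x^3: 20 a_5 - 3 a_3 - a_2 + 2 a_1 = 0  ->  20 a_5 = 3 a_3 + a_2 - 2 a_1 = -1  ->  a_5 = -1/20
  x^4: 30 a_6 - 4 a_4 - a_3 + 2 a_2 = 0  ->  30 a_6 = 4 a_4 + a_3 - 2 a_2 = 1  ->  a_6 = 1/30
Truncated series: y(x) = -2 - (1/3) x^3 + (1/3) x^4 - (1/20) x^5 + (1/30) x^6 + O(x^7).

a_0 = -2; a_1 = 0; a_2 = 0; a_3 = -1/3; a_4 = 1/3; a_5 = -1/20; a_6 = 1/30


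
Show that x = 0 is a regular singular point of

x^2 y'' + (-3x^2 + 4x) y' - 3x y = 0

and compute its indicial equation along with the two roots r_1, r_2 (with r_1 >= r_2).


Divide by x^2 to reach normal form y'' + P_1(x) y' + P_2(x) y = 0 with P_1(x) = -3 + 4/x and P_2(x) = -3/x.
x = 0 is a singular point because the y'-coefficient -3 + 4/x has a pole at x = 0 and the y-coefficient -3/x has a pole at x = 0.
It is a regular singular point because x P_1(x) = p(x) = 4 - 3x and x^2 P_2(x) = q(x) = -3x are polynomials, hence analytic at x = 0.
p(0) = 4,  q(0) = 0.
Indicial equation: r(r-1) + p(0) r + q(0) = 0, i.e. r^2 + (p(0) - 1) r + q(0) = 0, i.e. r^2 + 3 r = 0.
Discriminant: (3)^2 - 4(0) = 9, so r = (-3 ± 3)/2.
Solving: r_1 = 0, r_2 = -3.

indicial: r^2 + 3 r = 0; roots r_1 = 0, r_2 = -3


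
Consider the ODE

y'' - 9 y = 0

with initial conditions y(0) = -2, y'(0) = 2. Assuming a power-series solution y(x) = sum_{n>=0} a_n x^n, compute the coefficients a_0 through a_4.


Ansatz: y(x) = sum_{n>=0} a_n x^n, so y'(x) = sum_{n>=1} n a_n x^(n-1) and y''(x) = sum_{n>=2} n(n-1) a_n x^(n-2).
Substitute into P(x) y'' + Q(x) y' + R(x) y = 0 with P(x) = 1, Q(x) = 0, R(x) = -9, and match powers of x.
Initial conditions: a_0 = -2, a_1 = 2.
Setting the coefficient of each power of x to zero and solving order by order (substituting the coefficients already found):
  x^0: 2 a_2 - 9 a_0 = 0  ->  2 a_2 = 9 a_0 = -18  ->  a_2 = -9
  x^1: 6 a_3 - 9 a_1 = 0  ->  6 a_3 = 9 a_1 = 18  ->  a_3 = 3
  x^2: 12 a_4 - 9 a_2 = 0  ->  12 a_4 = 9 a_2 = -81  ->  a_4 = -27/4
Truncated series: y(x) = -2 + 2 x - 9 x^2 + 3 x^3 - (27/4) x^4 + O(x^5).

a_0 = -2; a_1 = 2; a_2 = -9; a_3 = 3; a_4 = -27/4


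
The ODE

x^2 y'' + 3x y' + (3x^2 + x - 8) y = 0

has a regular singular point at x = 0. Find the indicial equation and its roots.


Divide by x^2 to reach normal form y'' + P_1(x) y' + P_2(x) y = 0 with P_1(x) = 3/x and P_2(x) = 3 + 1/x - 8/x^2.
x = 0 is a singular point because the y'-coefficient 3/x has a pole at x = 0 and the y-coefficient 3 + 1/x - 8/x^2 has a pole at x = 0.
It is a regular singular point because x P_1(x) = p(x) = 3 and x^2 P_2(x) = q(x) = 3x^2 + x - 8 are polynomials, hence analytic at x = 0.
p(0) = 3,  q(0) = -8.
Indicial equation: r(r-1) + p(0) r + q(0) = 0, i.e. r^2 + (p(0) - 1) r + q(0) = 0, i.e. r^2 + 2 r - 8 = 0.
Discriminant: (2)^2 - 4(-8) = 36, so r = (-2 ± 6)/2.
Solving: r_1 = 2, r_2 = -4.

indicial: r^2 + 2 r - 8 = 0; roots r_1 = 2, r_2 = -4


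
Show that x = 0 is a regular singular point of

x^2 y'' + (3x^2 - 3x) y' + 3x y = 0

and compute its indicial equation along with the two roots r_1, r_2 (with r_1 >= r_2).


Divide by x^2 to reach normal form y'' + P_1(x) y' + P_2(x) y = 0 with P_1(x) = 3 - 3/x and P_2(x) = 3/x.
x = 0 is a singular point because the y'-coefficient 3 - 3/x has a pole at x = 0 and the y-coefficient 3/x has a pole at x = 0.
It is a regular singular point because x P_1(x) = p(x) = 3x - 3 and x^2 P_2(x) = q(x) = 3x are polynomials, hence analytic at x = 0.
p(0) = -3,  q(0) = 0.
Indicial equation: r(r-1) + p(0) r + q(0) = 0, i.e. r^2 + (p(0) - 1) r + q(0) = 0, i.e. r^2 - 4 r = 0.
Discriminant: (-4)^2 - 4(0) = 16, so r = (4 ± 4)/2.
Solving: r_1 = 4, r_2 = 0.

indicial: r^2 - 4 r = 0; roots r_1 = 4, r_2 = 0


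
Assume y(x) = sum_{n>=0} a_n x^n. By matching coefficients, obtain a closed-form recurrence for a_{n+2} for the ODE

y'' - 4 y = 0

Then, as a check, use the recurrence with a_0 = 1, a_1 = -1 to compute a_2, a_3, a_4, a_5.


Substitute y = sum_n a_n x^n into y'' + (const) y = 0.
y''(x) = sum_{n>=0} (n+2)(n+1) a_{n+2} x^n.
The ODE becomes sum_n [(n+2)(n+1) a_{n+2} - 4 a_n] x^n = 0.
Setting each coefficient to zero gives the recurrence:
  (n+2)(n+1) a_{n+2} - 4 a_n = 0,
  a_{n+2} = 4 / ((n+1)(n+2)) a_n.

Check with a_0 = 1, a_1 = -1 (apply the recurrence for n = 0, 1, 2, 3): a_0 = 1, a_1 = -1, a_2 = 2, a_3 = -2/3, a_4 = 2/3, a_5 = -2/15.

a_{n+2} = 4/((n+1)(n+2)) * a_n; check: a_0 = 1, a_1 = -1, a_2 = 2, a_3 = -2/3, a_4 = 2/3, a_5 = -2/15


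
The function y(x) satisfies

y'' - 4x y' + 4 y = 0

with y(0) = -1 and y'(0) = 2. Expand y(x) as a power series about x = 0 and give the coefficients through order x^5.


Ansatz: y(x) = sum_{n>=0} a_n x^n, so y'(x) = sum_{n>=1} n a_n x^(n-1) and y''(x) = sum_{n>=2} n(n-1) a_n x^(n-2).
Substitute into P(x) y'' + Q(x) y' + R(x) y = 0 with P(x) = 1, Q(x) = -4x, R(x) = 4, and match powers of x.
Initial conditions: a_0 = -1, a_1 = 2.
Setting the coefficient of each power of x to zero and solving order by order (substituting the coefficients already found):
  x^0: 2 a_2 + 4 a_0 = 0  ->  2 a_2 = -4 a_0 = 4  ->  a_2 = 2
  x^1: 6 a_3 = 0  ->  a_3 = 0
  x^2: 12 a_4 - 4 a_2 = 0  ->  12 a_4 = 4 a_2 = 8  ->  a_4 = 2/3
  x^3: 20 a_5 - 8 a_3 = 0  ->  20 a_5 = 8 a_3 = 0  ->  a_5 = 0
Truncated series: y(x) = -1 + 2 x + 2 x^2 + (2/3) x^4 + O(x^6).

a_0 = -1; a_1 = 2; a_2 = 2; a_3 = 0; a_4 = 2/3; a_5 = 0
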